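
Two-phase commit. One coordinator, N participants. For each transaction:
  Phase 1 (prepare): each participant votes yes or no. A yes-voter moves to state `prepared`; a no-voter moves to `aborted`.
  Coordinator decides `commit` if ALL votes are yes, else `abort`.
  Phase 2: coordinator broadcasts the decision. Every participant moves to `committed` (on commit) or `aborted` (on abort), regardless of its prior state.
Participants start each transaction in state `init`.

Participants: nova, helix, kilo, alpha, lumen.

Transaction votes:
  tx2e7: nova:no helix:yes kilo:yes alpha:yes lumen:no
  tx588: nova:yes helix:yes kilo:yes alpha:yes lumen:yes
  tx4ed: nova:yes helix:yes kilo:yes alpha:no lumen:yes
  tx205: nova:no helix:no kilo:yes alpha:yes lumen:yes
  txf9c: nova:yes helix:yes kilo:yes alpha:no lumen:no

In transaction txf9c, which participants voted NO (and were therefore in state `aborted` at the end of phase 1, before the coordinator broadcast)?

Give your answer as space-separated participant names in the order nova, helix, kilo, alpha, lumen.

Answer: alpha lumen

Derivation:
Txn txf9c phase 1: nova yes -> prepared; helix yes -> prepared; kilo yes -> prepared; alpha no -> aborted; lumen no -> aborted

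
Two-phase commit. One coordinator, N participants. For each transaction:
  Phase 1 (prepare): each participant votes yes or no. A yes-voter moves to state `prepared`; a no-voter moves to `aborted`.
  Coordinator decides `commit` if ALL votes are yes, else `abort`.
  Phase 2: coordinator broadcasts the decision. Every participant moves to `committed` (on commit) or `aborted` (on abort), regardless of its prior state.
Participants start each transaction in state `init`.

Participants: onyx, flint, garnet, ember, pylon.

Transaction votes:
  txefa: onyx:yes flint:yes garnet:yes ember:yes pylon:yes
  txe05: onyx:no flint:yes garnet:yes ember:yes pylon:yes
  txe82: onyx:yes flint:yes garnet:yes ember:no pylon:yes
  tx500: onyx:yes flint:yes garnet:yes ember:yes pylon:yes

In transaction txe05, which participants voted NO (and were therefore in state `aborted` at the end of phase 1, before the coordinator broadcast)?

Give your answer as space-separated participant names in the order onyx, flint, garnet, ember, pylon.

Answer: onyx

Derivation:
Txn txe05 phase 1: onyx no -> aborted; flint yes -> prepared; garnet yes -> prepared; ember yes -> prepared; pylon yes -> prepared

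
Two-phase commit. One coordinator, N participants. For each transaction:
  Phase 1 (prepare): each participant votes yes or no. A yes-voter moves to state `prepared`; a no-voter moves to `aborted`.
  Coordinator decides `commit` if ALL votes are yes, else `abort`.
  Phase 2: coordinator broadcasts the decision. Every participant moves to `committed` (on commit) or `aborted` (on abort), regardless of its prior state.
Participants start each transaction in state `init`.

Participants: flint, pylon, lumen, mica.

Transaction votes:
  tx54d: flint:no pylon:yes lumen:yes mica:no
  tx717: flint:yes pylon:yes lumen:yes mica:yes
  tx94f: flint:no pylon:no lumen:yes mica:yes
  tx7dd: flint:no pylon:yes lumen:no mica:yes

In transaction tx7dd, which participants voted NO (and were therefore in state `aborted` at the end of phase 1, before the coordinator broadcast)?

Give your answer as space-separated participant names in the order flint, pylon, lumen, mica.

Txn tx7dd phase 1: flint no -> aborted; pylon yes -> prepared; lumen no -> aborted; mica yes -> prepared

Answer: flint lumen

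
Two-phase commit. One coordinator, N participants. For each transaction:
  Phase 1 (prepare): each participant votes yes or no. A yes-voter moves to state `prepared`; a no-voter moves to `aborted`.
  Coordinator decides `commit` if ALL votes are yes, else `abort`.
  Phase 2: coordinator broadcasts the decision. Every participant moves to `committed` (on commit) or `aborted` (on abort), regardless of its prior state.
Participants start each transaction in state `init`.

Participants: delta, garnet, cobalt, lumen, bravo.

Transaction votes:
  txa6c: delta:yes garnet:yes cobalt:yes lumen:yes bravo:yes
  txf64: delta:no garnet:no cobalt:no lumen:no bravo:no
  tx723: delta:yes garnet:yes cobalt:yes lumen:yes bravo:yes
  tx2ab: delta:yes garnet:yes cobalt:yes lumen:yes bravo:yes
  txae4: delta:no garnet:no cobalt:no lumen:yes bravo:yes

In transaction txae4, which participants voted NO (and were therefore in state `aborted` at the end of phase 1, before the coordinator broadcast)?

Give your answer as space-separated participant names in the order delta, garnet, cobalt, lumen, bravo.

Txn txae4 phase 1: delta no -> aborted; garnet no -> aborted; cobalt no -> aborted; lumen yes -> prepared; bravo yes -> prepared

Answer: delta garnet cobalt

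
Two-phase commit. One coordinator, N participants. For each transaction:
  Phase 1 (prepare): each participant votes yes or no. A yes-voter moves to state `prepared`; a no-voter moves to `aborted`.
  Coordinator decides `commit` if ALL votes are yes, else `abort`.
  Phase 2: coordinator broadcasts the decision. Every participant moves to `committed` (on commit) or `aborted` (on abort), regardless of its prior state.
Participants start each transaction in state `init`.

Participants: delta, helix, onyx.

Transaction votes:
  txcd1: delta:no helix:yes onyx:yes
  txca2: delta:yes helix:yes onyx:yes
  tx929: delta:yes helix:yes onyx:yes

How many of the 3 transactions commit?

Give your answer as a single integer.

txcd1: no from delta -> abort (commits=0)
txca2: all yes -> commit (commits=1)
tx929: all yes -> commit (commits=2)

Answer: 2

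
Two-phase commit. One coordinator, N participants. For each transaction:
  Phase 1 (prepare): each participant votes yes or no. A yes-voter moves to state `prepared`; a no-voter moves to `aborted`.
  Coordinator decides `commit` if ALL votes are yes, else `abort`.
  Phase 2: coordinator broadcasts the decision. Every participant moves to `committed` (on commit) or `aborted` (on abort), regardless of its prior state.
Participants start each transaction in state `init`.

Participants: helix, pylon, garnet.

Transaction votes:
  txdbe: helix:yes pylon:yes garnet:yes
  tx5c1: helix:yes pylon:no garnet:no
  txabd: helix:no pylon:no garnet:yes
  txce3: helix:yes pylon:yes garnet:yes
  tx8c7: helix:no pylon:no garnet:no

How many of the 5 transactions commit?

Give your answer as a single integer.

Answer: 2

Derivation:
txdbe: all yes -> commit (commits=1)
tx5c1: no from pylon, garnet -> abort (commits=1)
txabd: no from helix, pylon -> abort (commits=1)
txce3: all yes -> commit (commits=2)
tx8c7: no from helix, pylon, garnet -> abort (commits=2)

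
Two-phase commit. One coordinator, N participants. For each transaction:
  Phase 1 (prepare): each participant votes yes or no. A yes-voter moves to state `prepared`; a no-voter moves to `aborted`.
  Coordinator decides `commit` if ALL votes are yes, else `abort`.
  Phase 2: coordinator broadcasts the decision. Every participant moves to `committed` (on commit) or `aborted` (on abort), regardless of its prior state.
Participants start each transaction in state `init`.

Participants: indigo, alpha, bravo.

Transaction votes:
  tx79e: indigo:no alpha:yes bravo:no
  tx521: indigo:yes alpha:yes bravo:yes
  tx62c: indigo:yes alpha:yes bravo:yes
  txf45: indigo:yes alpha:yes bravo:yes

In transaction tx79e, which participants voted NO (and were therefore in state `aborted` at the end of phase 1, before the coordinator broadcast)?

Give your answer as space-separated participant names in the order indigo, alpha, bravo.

Txn tx79e phase 1: indigo no -> aborted; alpha yes -> prepared; bravo no -> aborted

Answer: indigo bravo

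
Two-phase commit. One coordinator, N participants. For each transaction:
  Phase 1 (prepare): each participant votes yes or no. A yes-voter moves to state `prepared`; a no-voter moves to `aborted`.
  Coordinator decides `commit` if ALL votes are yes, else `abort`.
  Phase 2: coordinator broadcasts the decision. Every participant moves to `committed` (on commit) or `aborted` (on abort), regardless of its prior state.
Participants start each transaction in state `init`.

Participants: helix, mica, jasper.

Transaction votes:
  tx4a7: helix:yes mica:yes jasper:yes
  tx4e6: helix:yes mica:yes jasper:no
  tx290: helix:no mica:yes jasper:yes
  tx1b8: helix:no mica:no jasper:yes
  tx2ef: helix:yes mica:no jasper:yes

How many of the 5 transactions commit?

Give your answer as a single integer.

Answer: 1

Derivation:
tx4a7: all yes -> commit (commits=1)
tx4e6: no from jasper -> abort (commits=1)
tx290: no from helix -> abort (commits=1)
tx1b8: no from helix, mica -> abort (commits=1)
tx2ef: no from mica -> abort (commits=1)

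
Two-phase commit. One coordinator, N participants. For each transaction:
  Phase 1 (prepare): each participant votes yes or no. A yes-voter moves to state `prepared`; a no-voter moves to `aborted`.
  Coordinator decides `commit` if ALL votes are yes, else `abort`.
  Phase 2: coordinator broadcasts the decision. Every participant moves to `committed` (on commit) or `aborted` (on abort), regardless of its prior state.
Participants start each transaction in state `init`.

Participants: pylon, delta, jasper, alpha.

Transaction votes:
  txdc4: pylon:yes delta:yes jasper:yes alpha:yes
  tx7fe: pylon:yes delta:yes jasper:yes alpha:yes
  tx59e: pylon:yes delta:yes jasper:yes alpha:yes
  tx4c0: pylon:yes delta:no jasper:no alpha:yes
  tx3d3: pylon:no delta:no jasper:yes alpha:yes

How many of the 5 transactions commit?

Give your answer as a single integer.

Answer: 3

Derivation:
txdc4: all yes -> commit (commits=1)
tx7fe: all yes -> commit (commits=2)
tx59e: all yes -> commit (commits=3)
tx4c0: no from delta, jasper -> abort (commits=3)
tx3d3: no from pylon, delta -> abort (commits=3)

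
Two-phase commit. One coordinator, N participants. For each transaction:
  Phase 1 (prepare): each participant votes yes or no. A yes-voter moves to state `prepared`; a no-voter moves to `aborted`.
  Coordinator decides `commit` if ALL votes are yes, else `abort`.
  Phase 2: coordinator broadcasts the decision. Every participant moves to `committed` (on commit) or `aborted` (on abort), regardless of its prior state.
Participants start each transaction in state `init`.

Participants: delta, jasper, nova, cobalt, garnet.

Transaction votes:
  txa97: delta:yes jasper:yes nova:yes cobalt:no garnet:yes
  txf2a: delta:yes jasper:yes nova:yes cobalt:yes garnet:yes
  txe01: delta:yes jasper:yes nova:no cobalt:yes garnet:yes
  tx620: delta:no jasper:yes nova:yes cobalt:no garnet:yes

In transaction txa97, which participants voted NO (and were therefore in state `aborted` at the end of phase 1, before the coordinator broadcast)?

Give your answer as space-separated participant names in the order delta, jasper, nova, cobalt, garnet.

Txn txa97 phase 1: delta yes -> prepared; jasper yes -> prepared; nova yes -> prepared; cobalt no -> aborted; garnet yes -> prepared

Answer: cobalt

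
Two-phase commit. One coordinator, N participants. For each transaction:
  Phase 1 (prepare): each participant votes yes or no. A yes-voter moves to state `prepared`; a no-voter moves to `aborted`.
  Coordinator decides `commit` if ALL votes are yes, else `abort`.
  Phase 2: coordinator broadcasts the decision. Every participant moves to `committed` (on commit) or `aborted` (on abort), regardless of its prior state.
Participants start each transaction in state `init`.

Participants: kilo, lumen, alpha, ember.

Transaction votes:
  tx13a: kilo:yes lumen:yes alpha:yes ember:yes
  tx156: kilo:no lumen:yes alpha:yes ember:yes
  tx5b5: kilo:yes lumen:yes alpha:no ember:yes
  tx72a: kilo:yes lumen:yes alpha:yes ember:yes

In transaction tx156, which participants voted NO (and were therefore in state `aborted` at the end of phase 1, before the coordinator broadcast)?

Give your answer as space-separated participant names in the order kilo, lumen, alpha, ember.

Answer: kilo

Derivation:
Txn tx156 phase 1: kilo no -> aborted; lumen yes -> prepared; alpha yes -> prepared; ember yes -> prepared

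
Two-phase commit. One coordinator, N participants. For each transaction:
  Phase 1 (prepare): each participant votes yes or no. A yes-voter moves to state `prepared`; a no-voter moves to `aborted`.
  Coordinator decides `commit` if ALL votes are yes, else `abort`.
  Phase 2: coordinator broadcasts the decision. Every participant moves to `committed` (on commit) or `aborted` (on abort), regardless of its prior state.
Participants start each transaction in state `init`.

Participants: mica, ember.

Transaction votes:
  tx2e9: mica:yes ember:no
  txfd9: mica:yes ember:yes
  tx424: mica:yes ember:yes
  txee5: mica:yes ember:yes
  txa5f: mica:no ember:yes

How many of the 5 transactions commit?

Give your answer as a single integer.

Answer: 3

Derivation:
tx2e9: no from ember -> abort (commits=0)
txfd9: all yes -> commit (commits=1)
tx424: all yes -> commit (commits=2)
txee5: all yes -> commit (commits=3)
txa5f: no from mica -> abort (commits=3)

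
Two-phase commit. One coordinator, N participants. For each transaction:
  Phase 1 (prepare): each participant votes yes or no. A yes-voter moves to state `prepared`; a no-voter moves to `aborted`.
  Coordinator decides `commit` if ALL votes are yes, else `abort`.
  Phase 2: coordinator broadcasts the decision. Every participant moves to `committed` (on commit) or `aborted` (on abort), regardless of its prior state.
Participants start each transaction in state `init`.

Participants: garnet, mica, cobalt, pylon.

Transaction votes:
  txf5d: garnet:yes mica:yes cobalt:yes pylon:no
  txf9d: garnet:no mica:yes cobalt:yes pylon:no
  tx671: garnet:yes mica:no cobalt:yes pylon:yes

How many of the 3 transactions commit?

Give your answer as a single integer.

txf5d: no from pylon -> abort (commits=0)
txf9d: no from garnet, pylon -> abort (commits=0)
tx671: no from mica -> abort (commits=0)

Answer: 0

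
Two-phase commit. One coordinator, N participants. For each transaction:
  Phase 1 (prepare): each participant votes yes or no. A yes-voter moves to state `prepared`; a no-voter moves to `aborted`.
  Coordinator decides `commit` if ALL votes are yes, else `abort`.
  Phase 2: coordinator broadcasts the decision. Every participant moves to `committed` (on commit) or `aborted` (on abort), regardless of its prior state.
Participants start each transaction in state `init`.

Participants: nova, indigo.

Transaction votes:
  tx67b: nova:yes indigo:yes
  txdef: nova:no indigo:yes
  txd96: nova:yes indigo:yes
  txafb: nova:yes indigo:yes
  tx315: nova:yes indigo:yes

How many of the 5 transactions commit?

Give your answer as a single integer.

tx67b: all yes -> commit (commits=1)
txdef: no from nova -> abort (commits=1)
txd96: all yes -> commit (commits=2)
txafb: all yes -> commit (commits=3)
tx315: all yes -> commit (commits=4)

Answer: 4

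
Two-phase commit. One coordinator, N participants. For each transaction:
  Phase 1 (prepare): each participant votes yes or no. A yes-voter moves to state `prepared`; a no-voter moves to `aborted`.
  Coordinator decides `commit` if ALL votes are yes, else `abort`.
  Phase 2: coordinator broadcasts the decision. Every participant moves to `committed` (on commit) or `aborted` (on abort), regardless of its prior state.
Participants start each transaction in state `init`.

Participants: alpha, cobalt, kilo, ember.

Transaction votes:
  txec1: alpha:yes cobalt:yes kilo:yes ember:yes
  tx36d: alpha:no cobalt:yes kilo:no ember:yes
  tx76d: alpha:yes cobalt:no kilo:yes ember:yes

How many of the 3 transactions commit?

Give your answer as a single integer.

Answer: 1

Derivation:
txec1: all yes -> commit (commits=1)
tx36d: no from alpha, kilo -> abort (commits=1)
tx76d: no from cobalt -> abort (commits=1)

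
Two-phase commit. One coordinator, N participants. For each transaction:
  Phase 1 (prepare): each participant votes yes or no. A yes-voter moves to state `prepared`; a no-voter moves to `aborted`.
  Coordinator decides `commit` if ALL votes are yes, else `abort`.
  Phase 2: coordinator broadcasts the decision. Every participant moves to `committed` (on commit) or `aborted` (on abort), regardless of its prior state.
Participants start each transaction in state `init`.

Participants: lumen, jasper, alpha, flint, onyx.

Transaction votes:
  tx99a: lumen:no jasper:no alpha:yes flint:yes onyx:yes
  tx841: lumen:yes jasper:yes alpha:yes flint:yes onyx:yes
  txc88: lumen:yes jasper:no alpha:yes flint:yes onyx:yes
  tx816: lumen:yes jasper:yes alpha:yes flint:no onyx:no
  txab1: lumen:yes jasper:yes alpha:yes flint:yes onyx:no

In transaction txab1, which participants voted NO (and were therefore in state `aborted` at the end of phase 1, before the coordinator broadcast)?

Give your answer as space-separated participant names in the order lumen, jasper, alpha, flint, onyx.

Answer: onyx

Derivation:
Txn txab1 phase 1: lumen yes -> prepared; jasper yes -> prepared; alpha yes -> prepared; flint yes -> prepared; onyx no -> aborted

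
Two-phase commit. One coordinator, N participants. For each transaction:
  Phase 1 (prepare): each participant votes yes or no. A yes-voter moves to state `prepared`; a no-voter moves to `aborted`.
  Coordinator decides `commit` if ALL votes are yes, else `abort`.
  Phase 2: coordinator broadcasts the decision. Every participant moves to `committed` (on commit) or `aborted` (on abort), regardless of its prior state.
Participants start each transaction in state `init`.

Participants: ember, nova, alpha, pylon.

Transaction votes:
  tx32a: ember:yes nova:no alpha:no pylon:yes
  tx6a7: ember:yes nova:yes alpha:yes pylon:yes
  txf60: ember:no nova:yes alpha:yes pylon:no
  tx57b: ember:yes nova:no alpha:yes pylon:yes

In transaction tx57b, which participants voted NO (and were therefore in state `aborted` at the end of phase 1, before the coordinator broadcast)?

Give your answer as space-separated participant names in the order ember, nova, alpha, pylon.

Answer: nova

Derivation:
Txn tx57b phase 1: ember yes -> prepared; nova no -> aborted; alpha yes -> prepared; pylon yes -> prepared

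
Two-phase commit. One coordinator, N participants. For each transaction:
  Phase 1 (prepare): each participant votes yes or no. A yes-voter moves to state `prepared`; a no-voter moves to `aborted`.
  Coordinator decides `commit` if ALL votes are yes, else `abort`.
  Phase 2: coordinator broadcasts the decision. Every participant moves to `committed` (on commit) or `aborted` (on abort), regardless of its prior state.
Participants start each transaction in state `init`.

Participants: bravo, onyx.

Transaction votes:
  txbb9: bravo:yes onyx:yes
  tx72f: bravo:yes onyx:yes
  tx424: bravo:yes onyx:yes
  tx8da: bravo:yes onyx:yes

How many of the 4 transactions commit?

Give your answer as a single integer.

Answer: 4

Derivation:
txbb9: all yes -> commit (commits=1)
tx72f: all yes -> commit (commits=2)
tx424: all yes -> commit (commits=3)
tx8da: all yes -> commit (commits=4)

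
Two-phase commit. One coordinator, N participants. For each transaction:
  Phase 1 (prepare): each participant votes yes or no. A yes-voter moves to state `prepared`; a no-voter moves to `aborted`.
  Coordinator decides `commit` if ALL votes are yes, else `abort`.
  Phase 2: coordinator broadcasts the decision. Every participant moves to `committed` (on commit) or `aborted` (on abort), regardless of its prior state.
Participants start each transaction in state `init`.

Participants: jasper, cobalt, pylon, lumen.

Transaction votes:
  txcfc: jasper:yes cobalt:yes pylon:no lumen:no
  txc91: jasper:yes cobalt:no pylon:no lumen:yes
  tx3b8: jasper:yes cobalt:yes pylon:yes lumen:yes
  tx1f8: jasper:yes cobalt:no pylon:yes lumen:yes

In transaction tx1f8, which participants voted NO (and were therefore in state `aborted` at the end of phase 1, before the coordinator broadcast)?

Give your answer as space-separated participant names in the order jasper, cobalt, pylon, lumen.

Answer: cobalt

Derivation:
Txn tx1f8 phase 1: jasper yes -> prepared; cobalt no -> aborted; pylon yes -> prepared; lumen yes -> prepared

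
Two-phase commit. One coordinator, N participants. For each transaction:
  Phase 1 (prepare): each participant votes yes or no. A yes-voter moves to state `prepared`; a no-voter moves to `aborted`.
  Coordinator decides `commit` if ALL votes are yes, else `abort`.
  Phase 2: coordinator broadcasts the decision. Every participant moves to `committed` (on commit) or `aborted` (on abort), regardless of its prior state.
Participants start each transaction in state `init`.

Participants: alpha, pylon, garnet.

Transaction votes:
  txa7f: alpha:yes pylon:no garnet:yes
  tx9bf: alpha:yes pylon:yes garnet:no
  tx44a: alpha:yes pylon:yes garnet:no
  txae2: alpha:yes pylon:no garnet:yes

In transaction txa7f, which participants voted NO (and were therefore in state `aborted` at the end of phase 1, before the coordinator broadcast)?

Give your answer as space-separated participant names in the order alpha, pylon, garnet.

Answer: pylon

Derivation:
Txn txa7f phase 1: alpha yes -> prepared; pylon no -> aborted; garnet yes -> prepared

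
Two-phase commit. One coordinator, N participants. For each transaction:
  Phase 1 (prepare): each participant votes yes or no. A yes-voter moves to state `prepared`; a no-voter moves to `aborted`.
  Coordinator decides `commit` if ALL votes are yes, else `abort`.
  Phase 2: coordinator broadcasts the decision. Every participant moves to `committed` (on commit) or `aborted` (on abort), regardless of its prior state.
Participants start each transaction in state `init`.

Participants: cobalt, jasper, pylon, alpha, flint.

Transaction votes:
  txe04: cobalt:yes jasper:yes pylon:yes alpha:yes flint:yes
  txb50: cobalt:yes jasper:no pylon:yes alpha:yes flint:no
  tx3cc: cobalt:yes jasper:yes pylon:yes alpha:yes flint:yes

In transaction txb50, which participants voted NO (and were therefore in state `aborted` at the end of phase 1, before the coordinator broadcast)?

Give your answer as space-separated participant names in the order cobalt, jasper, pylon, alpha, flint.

Answer: jasper flint

Derivation:
Txn txb50 phase 1: cobalt yes -> prepared; jasper no -> aborted; pylon yes -> prepared; alpha yes -> prepared; flint no -> aborted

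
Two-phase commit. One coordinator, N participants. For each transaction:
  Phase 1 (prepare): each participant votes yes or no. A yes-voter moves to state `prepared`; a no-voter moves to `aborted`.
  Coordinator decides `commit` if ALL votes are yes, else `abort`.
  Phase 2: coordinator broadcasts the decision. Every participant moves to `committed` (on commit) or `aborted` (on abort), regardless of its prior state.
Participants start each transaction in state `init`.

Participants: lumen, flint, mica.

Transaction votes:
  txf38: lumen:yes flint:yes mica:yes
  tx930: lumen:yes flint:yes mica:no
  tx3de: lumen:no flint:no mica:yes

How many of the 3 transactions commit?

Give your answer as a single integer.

Answer: 1

Derivation:
txf38: all yes -> commit (commits=1)
tx930: no from mica -> abort (commits=1)
tx3de: no from lumen, flint -> abort (commits=1)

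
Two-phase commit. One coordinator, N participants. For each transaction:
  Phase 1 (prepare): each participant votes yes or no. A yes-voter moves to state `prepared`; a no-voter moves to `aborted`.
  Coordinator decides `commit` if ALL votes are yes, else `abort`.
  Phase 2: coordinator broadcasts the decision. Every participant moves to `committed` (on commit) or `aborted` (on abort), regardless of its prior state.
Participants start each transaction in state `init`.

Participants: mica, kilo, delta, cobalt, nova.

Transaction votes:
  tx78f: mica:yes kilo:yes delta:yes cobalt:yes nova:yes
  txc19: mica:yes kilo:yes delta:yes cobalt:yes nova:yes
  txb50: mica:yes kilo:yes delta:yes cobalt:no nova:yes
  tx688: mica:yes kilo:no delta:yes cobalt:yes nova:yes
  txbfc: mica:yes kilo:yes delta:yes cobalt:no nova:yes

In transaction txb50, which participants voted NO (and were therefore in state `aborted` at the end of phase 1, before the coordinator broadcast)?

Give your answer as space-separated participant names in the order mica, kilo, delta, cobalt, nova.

Txn txb50 phase 1: mica yes -> prepared; kilo yes -> prepared; delta yes -> prepared; cobalt no -> aborted; nova yes -> prepared

Answer: cobalt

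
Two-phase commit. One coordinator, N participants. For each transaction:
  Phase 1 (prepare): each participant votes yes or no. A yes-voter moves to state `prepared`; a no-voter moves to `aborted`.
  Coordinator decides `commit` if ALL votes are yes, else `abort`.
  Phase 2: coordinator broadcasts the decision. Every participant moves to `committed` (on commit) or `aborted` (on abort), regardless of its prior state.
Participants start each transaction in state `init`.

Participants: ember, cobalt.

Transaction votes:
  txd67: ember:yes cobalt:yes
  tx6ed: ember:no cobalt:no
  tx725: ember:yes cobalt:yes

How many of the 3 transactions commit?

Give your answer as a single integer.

txd67: all yes -> commit (commits=1)
tx6ed: no from ember, cobalt -> abort (commits=1)
tx725: all yes -> commit (commits=2)

Answer: 2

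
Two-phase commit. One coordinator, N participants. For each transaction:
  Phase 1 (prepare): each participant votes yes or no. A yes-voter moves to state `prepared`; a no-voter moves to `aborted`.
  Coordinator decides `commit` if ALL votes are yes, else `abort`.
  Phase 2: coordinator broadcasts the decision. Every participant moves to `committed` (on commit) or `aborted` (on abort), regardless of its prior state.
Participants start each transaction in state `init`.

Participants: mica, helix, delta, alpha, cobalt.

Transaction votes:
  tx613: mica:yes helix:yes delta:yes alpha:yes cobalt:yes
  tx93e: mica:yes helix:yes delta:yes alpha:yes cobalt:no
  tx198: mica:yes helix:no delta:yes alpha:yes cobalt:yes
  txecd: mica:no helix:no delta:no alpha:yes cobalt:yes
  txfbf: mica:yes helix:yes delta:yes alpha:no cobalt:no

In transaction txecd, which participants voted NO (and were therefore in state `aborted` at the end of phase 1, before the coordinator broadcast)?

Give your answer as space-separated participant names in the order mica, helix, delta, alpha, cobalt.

Txn txecd phase 1: mica no -> aborted; helix no -> aborted; delta no -> aborted; alpha yes -> prepared; cobalt yes -> prepared

Answer: mica helix delta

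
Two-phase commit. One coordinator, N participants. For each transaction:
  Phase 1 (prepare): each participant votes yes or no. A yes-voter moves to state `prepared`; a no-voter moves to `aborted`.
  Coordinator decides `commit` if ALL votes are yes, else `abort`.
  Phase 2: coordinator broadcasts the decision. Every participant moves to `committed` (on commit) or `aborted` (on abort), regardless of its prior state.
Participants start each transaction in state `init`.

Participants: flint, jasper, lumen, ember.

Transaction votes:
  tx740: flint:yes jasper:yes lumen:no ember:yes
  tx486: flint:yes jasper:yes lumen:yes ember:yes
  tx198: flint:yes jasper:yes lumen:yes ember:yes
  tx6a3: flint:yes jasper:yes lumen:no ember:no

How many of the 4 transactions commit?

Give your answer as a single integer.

tx740: no from lumen -> abort (commits=0)
tx486: all yes -> commit (commits=1)
tx198: all yes -> commit (commits=2)
tx6a3: no from lumen, ember -> abort (commits=2)

Answer: 2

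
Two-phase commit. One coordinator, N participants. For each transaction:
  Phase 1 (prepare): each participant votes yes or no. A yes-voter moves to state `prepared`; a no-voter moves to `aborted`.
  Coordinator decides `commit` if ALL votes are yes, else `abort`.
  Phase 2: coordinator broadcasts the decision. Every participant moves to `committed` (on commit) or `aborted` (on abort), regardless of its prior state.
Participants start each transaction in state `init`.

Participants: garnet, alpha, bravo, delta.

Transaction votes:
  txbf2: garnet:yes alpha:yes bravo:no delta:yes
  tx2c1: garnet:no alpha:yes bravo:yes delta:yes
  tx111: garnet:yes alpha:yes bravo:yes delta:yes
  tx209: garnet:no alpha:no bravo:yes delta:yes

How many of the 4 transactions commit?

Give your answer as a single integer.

txbf2: no from bravo -> abort (commits=0)
tx2c1: no from garnet -> abort (commits=0)
tx111: all yes -> commit (commits=1)
tx209: no from garnet, alpha -> abort (commits=1)

Answer: 1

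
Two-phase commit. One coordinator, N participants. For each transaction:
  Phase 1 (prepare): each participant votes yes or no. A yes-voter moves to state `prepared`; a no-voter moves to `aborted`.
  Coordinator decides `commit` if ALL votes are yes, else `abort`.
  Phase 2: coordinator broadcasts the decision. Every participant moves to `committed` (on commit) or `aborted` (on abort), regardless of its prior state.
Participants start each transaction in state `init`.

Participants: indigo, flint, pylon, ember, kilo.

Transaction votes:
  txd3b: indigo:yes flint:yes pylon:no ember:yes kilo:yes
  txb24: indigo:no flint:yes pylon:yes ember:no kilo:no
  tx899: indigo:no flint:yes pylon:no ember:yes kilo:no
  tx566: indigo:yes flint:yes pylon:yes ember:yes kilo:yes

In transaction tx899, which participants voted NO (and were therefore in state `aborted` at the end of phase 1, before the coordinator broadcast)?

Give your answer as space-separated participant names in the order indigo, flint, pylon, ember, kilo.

Txn tx899 phase 1: indigo no -> aborted; flint yes -> prepared; pylon no -> aborted; ember yes -> prepared; kilo no -> aborted

Answer: indigo pylon kilo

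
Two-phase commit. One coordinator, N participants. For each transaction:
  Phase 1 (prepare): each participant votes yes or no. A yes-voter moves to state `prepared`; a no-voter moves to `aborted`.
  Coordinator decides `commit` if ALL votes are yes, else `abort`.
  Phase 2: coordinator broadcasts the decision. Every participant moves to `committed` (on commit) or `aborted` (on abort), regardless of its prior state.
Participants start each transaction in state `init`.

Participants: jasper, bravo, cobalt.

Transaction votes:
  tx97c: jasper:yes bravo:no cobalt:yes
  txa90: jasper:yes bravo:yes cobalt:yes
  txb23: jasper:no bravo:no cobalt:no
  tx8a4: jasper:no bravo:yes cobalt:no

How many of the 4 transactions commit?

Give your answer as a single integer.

tx97c: no from bravo -> abort (commits=0)
txa90: all yes -> commit (commits=1)
txb23: no from jasper, bravo, cobalt -> abort (commits=1)
tx8a4: no from jasper, cobalt -> abort (commits=1)

Answer: 1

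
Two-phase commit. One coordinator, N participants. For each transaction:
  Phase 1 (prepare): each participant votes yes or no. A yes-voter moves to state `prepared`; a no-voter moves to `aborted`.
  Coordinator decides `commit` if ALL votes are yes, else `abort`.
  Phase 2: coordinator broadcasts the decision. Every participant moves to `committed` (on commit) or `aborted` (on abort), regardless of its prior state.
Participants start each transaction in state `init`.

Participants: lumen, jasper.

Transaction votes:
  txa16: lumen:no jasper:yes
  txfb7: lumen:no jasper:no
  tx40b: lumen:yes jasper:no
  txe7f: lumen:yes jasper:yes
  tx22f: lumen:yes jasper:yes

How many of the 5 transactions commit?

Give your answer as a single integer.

txa16: no from lumen -> abort (commits=0)
txfb7: no from lumen, jasper -> abort (commits=0)
tx40b: no from jasper -> abort (commits=0)
txe7f: all yes -> commit (commits=1)
tx22f: all yes -> commit (commits=2)

Answer: 2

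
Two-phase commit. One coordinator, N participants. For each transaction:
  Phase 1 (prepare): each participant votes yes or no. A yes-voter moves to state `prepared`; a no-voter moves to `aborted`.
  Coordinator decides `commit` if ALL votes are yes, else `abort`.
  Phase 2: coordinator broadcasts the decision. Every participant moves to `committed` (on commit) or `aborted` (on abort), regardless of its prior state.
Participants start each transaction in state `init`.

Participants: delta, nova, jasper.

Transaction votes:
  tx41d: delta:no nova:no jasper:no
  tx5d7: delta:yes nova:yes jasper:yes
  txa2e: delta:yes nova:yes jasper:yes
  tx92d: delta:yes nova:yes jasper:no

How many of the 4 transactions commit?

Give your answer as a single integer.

Answer: 2

Derivation:
tx41d: no from delta, nova, jasper -> abort (commits=0)
tx5d7: all yes -> commit (commits=1)
txa2e: all yes -> commit (commits=2)
tx92d: no from jasper -> abort (commits=2)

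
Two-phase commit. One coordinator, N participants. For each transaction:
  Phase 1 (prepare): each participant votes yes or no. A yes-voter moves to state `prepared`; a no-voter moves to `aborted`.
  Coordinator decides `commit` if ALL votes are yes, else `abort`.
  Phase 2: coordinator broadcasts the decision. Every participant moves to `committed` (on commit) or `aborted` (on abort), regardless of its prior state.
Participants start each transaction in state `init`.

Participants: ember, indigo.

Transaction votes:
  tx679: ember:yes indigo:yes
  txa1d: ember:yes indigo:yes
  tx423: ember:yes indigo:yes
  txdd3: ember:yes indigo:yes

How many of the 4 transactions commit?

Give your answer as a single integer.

Answer: 4

Derivation:
tx679: all yes -> commit (commits=1)
txa1d: all yes -> commit (commits=2)
tx423: all yes -> commit (commits=3)
txdd3: all yes -> commit (commits=4)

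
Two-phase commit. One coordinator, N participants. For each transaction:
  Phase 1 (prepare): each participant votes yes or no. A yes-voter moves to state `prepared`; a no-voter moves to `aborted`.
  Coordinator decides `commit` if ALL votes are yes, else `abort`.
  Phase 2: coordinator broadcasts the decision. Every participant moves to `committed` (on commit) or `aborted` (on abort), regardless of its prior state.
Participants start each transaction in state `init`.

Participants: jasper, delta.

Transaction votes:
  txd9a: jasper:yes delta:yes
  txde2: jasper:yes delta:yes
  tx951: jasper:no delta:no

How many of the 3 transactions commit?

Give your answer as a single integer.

Answer: 2

Derivation:
txd9a: all yes -> commit (commits=1)
txde2: all yes -> commit (commits=2)
tx951: no from jasper, delta -> abort (commits=2)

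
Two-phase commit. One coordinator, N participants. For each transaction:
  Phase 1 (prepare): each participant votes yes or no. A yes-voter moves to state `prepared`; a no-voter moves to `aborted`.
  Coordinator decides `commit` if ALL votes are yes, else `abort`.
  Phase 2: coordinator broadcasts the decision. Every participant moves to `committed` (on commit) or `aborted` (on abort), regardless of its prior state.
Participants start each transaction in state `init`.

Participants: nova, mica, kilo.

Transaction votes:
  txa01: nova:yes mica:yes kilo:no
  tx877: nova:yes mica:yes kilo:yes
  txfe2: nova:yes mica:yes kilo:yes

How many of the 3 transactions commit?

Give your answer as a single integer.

txa01: no from kilo -> abort (commits=0)
tx877: all yes -> commit (commits=1)
txfe2: all yes -> commit (commits=2)

Answer: 2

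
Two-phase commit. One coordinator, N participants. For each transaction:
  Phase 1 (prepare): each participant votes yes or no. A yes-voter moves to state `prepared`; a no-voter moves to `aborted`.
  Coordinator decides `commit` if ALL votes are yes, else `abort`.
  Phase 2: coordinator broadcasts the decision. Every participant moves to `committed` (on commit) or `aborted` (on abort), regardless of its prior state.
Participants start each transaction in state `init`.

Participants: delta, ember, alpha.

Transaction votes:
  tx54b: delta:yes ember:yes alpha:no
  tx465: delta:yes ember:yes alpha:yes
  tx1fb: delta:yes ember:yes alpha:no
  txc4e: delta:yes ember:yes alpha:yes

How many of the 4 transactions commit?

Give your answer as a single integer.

tx54b: no from alpha -> abort (commits=0)
tx465: all yes -> commit (commits=1)
tx1fb: no from alpha -> abort (commits=1)
txc4e: all yes -> commit (commits=2)

Answer: 2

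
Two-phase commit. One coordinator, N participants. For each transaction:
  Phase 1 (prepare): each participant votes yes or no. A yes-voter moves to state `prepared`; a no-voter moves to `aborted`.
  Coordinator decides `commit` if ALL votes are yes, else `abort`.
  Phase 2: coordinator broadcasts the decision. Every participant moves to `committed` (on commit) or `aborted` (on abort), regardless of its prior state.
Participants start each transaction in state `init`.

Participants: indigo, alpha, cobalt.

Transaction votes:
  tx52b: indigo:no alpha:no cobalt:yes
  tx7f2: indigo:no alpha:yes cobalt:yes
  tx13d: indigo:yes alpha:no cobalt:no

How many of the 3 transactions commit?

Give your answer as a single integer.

tx52b: no from indigo, alpha -> abort (commits=0)
tx7f2: no from indigo -> abort (commits=0)
tx13d: no from alpha, cobalt -> abort (commits=0)

Answer: 0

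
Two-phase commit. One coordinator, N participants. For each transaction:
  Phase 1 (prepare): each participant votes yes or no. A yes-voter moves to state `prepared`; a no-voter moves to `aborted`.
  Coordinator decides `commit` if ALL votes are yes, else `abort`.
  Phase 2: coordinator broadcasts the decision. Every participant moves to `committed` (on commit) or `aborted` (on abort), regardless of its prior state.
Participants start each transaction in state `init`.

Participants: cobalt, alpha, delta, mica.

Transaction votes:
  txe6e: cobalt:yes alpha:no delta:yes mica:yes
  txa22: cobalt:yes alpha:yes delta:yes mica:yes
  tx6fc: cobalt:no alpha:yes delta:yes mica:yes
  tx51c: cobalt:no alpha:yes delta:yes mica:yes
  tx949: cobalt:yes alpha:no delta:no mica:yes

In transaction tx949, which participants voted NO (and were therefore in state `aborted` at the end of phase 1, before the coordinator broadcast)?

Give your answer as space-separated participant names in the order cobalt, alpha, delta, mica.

Txn tx949 phase 1: cobalt yes -> prepared; alpha no -> aborted; delta no -> aborted; mica yes -> prepared

Answer: alpha delta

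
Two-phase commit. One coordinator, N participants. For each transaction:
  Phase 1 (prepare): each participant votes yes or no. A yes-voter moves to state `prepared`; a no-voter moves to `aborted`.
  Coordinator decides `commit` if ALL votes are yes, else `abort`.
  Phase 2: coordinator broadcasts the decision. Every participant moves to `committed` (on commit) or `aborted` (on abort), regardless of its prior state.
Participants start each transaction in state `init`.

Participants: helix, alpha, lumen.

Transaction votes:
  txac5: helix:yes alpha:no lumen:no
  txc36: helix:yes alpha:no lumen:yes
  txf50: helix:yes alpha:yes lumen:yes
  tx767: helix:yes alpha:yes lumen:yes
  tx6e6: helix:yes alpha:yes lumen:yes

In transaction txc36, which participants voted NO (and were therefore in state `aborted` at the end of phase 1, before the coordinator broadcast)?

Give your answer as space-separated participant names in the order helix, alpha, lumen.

Answer: alpha

Derivation:
Txn txc36 phase 1: helix yes -> prepared; alpha no -> aborted; lumen yes -> prepared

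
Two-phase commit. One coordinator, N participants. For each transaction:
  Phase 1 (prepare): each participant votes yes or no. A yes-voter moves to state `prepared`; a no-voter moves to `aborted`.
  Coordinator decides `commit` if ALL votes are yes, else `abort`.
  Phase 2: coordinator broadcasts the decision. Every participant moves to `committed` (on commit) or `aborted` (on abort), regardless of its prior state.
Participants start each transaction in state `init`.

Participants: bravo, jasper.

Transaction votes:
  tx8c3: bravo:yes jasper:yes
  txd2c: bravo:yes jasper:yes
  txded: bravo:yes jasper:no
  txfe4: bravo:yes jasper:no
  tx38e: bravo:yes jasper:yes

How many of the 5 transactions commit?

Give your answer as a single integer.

tx8c3: all yes -> commit (commits=1)
txd2c: all yes -> commit (commits=2)
txded: no from jasper -> abort (commits=2)
txfe4: no from jasper -> abort (commits=2)
tx38e: all yes -> commit (commits=3)

Answer: 3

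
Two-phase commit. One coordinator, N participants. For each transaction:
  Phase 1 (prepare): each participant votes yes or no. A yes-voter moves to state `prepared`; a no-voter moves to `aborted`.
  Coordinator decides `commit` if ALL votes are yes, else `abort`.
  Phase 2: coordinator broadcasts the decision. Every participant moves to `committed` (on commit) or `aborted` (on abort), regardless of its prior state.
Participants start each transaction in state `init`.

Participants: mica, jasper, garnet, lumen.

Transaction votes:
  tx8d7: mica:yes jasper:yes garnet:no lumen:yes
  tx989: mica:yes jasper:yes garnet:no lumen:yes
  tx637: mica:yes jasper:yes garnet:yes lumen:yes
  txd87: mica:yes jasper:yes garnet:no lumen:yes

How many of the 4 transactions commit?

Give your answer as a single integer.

tx8d7: no from garnet -> abort (commits=0)
tx989: no from garnet -> abort (commits=0)
tx637: all yes -> commit (commits=1)
txd87: no from garnet -> abort (commits=1)

Answer: 1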